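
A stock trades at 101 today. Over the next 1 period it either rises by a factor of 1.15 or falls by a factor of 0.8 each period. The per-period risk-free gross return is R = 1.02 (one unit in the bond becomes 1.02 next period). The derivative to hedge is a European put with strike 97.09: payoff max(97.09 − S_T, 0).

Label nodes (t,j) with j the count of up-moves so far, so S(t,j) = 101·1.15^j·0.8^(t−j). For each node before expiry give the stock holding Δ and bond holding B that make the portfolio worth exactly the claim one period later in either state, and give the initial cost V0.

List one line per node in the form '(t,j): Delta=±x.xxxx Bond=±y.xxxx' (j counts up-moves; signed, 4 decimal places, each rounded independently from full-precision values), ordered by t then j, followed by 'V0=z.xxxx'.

Since d<R<u, set p* = (R−d)/(u−d) = 0.6286; price each node as the discounted p*-expectation of its children.
Terminal payoffs: V(1,0)=16.2900, V(1,1)=0.0000
(0,0): S=101.0000. Δ = (V_up−V_dn)/(S_up−S_dn) = (0.0000−16.2900)/(116.1500−80.8000) = -0.4608. V = [p*·0.0000 + (1−p*)·16.2900]/1.02 = 5.9319. B = V − Δ·S = 52.4748.
Root portfolio cost Δ·101+B reproduces V0=5.9319.

(0,0): Delta=-0.4608 Bond=52.4748
V0=5.9319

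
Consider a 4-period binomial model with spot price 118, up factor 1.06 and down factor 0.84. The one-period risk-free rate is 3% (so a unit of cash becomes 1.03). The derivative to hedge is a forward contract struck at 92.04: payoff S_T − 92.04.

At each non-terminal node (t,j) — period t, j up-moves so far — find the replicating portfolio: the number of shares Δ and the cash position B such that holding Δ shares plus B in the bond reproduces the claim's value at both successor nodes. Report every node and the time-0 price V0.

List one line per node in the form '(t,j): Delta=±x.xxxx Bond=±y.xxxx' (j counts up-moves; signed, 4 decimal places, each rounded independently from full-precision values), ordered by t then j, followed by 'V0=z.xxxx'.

Since d<R<u, set p* = (R−d)/(u−d) = 0.8636; price each node as the discounted p*-expectation of its children.
Terminal values V(4,·): V(4,0)=-33.2912, V(4,1)=-17.9046, V(4,2)=1.5118, V(4,3)=26.0135, V(4,4)=56.9323
Node (3,0) S=69.9391: V=(p*·-17.9046+(1−p*)·-33.2912)/1.03=-19.4202; Δ=(-17.9046−-33.2912)/(74.1354−58.7488)=1.0000; B=V−Δ·S=-89.3592
Node (3,1) S=88.2564: V=(p*·1.5118+(1−p*)·-17.9046)/1.03=-1.1028; Δ=(1.5118−-17.9046)/(93.5518−74.1354)=1.0000; B=V−Δ·S=-89.3592
Node (3,2) S=111.3712: V=(p*·26.0135+(1−p*)·1.5118)/1.03=22.0120; Δ=(26.0135−1.5118)/(118.0535−93.5518)=1.0000; B=V−Δ·S=-89.3592
Node (3,3) S=140.5399: V=(p*·56.9323+(1−p*)·26.0135)/1.03=51.1807; Δ=(56.9323−26.0135)/(148.9723−118.0535)=1.0000; B=V−Δ·S=-89.3592
Node (2,0) S=83.2608: V=(p*·-1.1028+(1−p*)·-19.4202)/1.03=-3.4957; Δ=(-1.1028−-19.4202)/(88.2564−69.9391)=1.0000; B=V−Δ·S=-86.7565
Node (2,1) S=105.0672: V=(p*·22.0120+(1−p*)·-1.1028)/1.03=18.3107; Δ=(22.0120−-1.1028)/(111.3712−88.2564)=1.0000; B=V−Δ·S=-86.7565
Node (2,2) S=132.5848: V=(p*·51.1807+(1−p*)·22.0120)/1.03=45.8283; Δ=(51.1807−22.0120)/(140.5399−111.3712)=1.0000; B=V−Δ·S=-86.7565
Node (1,0) S=99.1200: V=(p*·18.3107+(1−p*)·-3.4957)/1.03=14.8904; Δ=(18.3107−-3.4957)/(105.0672−83.2608)=1.0000; B=V−Δ·S=-84.2296
Node (1,1) S=125.0800: V=(p*·45.8283+(1−p*)·18.3107)/1.03=40.8504; Δ=(45.8283−18.3107)/(132.5848−105.0672)=1.0000; B=V−Δ·S=-84.2296
Node (0,0) S=118.0000: V=(p*·40.8504+(1−p*)·14.8904)/1.03=36.2237; Δ=(40.8504−14.8904)/(125.0800−99.1200)=1.0000; B=V−Δ·S=-81.7763
Check: Δ(0,0)·S0 + B(0,0) = 36.2237 = V0.

(0,0): Delta=1.0000 Bond=-81.7763
(1,0): Delta=1.0000 Bond=-84.2296
(1,1): Delta=1.0000 Bond=-84.2296
(2,0): Delta=1.0000 Bond=-86.7565
(2,1): Delta=1.0000 Bond=-86.7565
(2,2): Delta=1.0000 Bond=-86.7565
(3,0): Delta=1.0000 Bond=-89.3592
(3,1): Delta=1.0000 Bond=-89.3592
(3,2): Delta=1.0000 Bond=-89.3592
(3,3): Delta=1.0000 Bond=-89.3592
V0=36.2237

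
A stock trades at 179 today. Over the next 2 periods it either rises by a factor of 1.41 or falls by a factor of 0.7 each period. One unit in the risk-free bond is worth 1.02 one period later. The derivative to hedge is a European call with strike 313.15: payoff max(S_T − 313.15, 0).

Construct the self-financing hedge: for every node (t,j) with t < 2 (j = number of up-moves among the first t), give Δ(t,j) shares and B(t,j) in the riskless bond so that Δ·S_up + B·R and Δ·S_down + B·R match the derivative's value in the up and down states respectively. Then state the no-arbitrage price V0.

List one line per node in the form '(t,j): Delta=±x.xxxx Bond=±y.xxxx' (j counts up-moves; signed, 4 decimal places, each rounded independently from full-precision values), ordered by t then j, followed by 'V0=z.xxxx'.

(0,0): Delta=0.1485 Bond=-18.2457
(1,0): Delta=0.0000 Bond=0.0000
(1,1): Delta=0.2384 Bond=-41.2924
V0=8.3409

Under the risk-neutral measure, an up-move has probability p* = (R−d)/(u−d) = 0.4507 and values discount at R = 1.02.
Terminal values V(2,·): V(2,0)=0.0000, V(2,1)=0.0000, V(2,2)=42.7199
Node (1,0) S=125.3000: V=(p*·0.0000+(1−p*)·0.0000)/1.02=0.0000; Δ=(0.0000−0.0000)/(176.6730−87.7100)=0.0000; B=V−Δ·S=0.0000
Node (1,1) S=252.3900: V=(p*·42.7199+(1−p*)·0.0000)/1.02=18.8765; Δ=(42.7199−0.0000)/(355.8699−176.6730)=0.2384; B=V−Δ·S=-41.2924
Node (0,0) S=179.0000: V=(p*·18.8765+(1−p*)·0.0000)/1.02=8.3409; Δ=(18.8765−0.0000)/(252.3900−125.3000)=0.1485; B=V−Δ·S=-18.2457
Root portfolio cost Δ·179+B reproduces V0=8.3409.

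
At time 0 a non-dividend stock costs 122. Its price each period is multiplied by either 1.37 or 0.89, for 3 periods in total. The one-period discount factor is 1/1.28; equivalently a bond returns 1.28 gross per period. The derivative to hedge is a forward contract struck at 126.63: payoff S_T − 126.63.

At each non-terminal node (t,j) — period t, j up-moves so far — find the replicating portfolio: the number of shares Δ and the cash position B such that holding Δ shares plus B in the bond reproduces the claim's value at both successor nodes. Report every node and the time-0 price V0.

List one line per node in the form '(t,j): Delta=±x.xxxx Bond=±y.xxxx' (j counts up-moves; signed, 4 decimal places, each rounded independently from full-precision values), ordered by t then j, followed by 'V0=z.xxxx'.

(0,0): Delta=1.0000 Bond=-60.3819
(1,0): Delta=1.0000 Bond=-77.2888
(1,1): Delta=1.0000 Bond=-77.2888
(2,0): Delta=1.0000 Bond=-98.9297
(2,1): Delta=1.0000 Bond=-98.9297
(2,2): Delta=1.0000 Bond=-98.9297
V0=61.6181

The replicating-portfolio and risk-neutral prices coincide; use p* = (1.28−0.89)/(1.37−0.89) = 0.8125 for the latter.
Payoff layer (t=3): V(3,0)=-40.6238, V(3,1)=5.7616, V(3,2)=77.1638, V(3,3)=187.0751
Node (2,0) S=96.6362: V=(p*·5.7616+(1−p*)·-40.6238)/1.28=-2.2935; Δ=(5.7616−-40.6238)/(132.3916−86.0062)=1.0000; B=V−Δ·S=-98.9297
Node (2,1) S=148.7546: V=(p*·77.1638+(1−p*)·5.7616)/1.28=49.8249; Δ=(77.1638−5.7616)/(203.7938−132.3916)=1.0000; B=V−Δ·S=-98.9297
Node (2,2) S=228.9818: V=(p*·187.0751+(1−p*)·77.1638)/1.28=130.0521; Δ=(187.0751−77.1638)/(313.7051−203.7938)=1.0000; B=V−Δ·S=-98.9297
Node (1,0) S=108.5800: V=(p*·49.8249+(1−p*)·-2.2935)/1.28=31.2912; Δ=(49.8249−-2.2935)/(148.7546−96.6362)=1.0000; B=V−Δ·S=-77.2888
Node (1,1) S=167.1400: V=(p*·130.0521+(1−p*)·49.8249)/1.28=89.8512; Δ=(130.0521−49.8249)/(228.9818−148.7546)=1.0000; B=V−Δ·S=-77.2888
Node (0,0) S=122.0000: V=(p*·89.8512+(1−p*)·31.2912)/1.28=61.6181; Δ=(89.8512−31.2912)/(167.1400−108.5800)=1.0000; B=V−Δ·S=-60.3819
The time-0 hedge costs 61.6181, which is the no-arbitrage price.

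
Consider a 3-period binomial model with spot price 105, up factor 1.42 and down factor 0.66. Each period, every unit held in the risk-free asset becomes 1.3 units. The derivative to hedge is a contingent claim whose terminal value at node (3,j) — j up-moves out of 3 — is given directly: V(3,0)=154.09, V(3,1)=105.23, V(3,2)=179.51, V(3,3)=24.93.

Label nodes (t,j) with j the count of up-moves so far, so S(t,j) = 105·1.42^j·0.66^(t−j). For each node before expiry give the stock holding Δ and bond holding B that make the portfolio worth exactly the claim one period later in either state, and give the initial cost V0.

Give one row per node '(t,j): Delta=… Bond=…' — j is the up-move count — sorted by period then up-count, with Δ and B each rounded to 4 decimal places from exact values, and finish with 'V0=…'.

(0,0): Delta=-0.6754 Bond=108.4308
(1,0): Delta=0.8009 Bond=38.6528
(1,1): Delta=-0.8040 Bond=160.1426
(2,0): Delta=-1.4056 Bond=151.1700
(2,1): Delta=0.9932 Bond=31.3259
(2,2): Delta=-0.9607 Bond=241.3466
V0=37.5151

No-arbitrage ⇒ martingale measure with p* = (R−d)/(u−d) = 0.8421.
Terminal values V(3,·): V(3,0)=154.0900, V(3,1)=105.2300, V(3,2)=179.5100, V(3,3)=24.9300
(2,0): S=45.7380. Δ = (V_up−V_dn)/(S_up−S_dn) = (105.2300−154.0900)/(64.9480−30.1871) = -1.4056. V = [p*·105.2300 + (1−p*)·154.0900]/1.3 = 86.8806. B = V − Δ·S = 151.1700.
(2,1): S=98.4060. Δ = (V_up−V_dn)/(S_up−S_dn) = (179.5100−105.2300)/(139.7365−64.9480) = 0.9932. V = [p*·179.5100 + (1−p*)·105.2300]/1.3 = 129.0628. B = V − Δ·S = 31.3259.
(2,2): S=211.7220. Δ = (V_up−V_dn)/(S_up−S_dn) = (24.9300−179.5100)/(300.6452−139.7365) = -0.9607. V = [p*·24.9300 + (1−p*)·179.5100]/1.3 = 37.9518. B = V − Δ·S = 241.3466.
(1,0): S=69.3000. Δ = (V_up−V_dn)/(S_up−S_dn) = (129.0628−86.8806)/(98.4060−45.7380) = 0.8009. V = [p*·129.0628 + (1−p*)·86.8806]/1.3 = 94.1557. B = V − Δ·S = 38.6528.
(1,1): S=149.1000. Δ = (V_up−V_dn)/(S_up−S_dn) = (37.9518−129.0628)/(211.7220−98.4060) = -0.8040. V = [p*·37.9518 + (1−p*)·129.0628]/1.3 = 40.2598. B = V − Δ·S = 160.1426.
(0,0): S=105.0000. Δ = (V_up−V_dn)/(S_up−S_dn) = (40.2598−94.1557)/(149.1000−69.3000) = -0.6754. V = [p*·40.2598 + (1−p*)·94.1557]/1.3 = 37.5151. B = V − Δ·S = 108.4308.
The time-0 hedge costs 37.5151, which is the no-arbitrage price.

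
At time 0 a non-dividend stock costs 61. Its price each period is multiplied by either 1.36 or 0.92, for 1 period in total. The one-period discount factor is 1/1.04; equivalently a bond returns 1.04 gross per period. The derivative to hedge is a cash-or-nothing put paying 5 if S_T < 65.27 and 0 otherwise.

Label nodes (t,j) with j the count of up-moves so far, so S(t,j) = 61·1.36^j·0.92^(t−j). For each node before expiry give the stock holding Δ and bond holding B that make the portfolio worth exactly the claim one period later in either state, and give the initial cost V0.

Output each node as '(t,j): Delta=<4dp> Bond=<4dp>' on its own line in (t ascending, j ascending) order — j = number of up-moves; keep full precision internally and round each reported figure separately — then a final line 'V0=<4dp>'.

Risk-neutral probability p* = (R−d)/(u−d) = (1.04−0.92)/(1.36−0.92) = 0.2727.
Terminal payoffs: V(1,0)=5.0000, V(1,1)=0.0000
(0,0): S=61.0000. Δ = (V_up−V_dn)/(S_up−S_dn) = (0.0000−5.0000)/(82.9600−56.1200) = -0.1863. V = [p*·0.0000 + (1−p*)·5.0000]/1.04 = 3.4965. B = V − Δ·S = 14.8601.
Check: Δ(0,0)·S0 + B(0,0) = 3.4965 = V0.

(0,0): Delta=-0.1863 Bond=14.8601
V0=3.4965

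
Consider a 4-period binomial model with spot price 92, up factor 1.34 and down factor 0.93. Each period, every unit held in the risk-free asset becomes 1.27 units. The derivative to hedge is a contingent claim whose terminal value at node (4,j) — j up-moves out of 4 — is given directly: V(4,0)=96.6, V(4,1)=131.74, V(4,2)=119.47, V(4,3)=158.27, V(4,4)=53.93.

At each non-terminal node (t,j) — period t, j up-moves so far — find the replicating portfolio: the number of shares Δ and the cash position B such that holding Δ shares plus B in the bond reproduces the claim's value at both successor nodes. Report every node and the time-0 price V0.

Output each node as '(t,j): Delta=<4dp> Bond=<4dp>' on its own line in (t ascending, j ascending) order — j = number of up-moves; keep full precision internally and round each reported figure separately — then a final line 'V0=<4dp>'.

(0,0): Delta=-0.6025 Bond=95.3178
(1,0): Delta=0.4283 Bond=32.8612
(1,1): Delta=-0.7498 Bond=139.2108
(2,0): Delta=-0.1008 Bond=83.8316
(2,1): Delta=0.5039 Bond=33.0665
(2,2): Delta=-0.9289 Bond=206.3894
(3,0): Delta=1.1582 Bond=13.3009
(3,1): Delta=-0.2807 Bond=125.6472
(3,2): Delta=0.6160 Bond=24.7718
(3,3): Delta=-1.1496 Bond=310.9793
V0=39.8891

The replicating-portfolio and risk-neutral prices coincide; use p* = (1.27−0.93)/(1.34−0.93) = 0.8293 for the latter.
Payoff layer (t=4): V(4,0)=96.6000, V(4,1)=131.7400, V(4,2)=119.4700, V(4,3)=158.2700, V(4,4)=53.9300
(3,0): S=74.0008. Δ = (V_up−V_dn)/(S_up−S_dn) = (131.7400−96.6000)/(99.1611−68.8208) = 1.1582. V = [p*·131.7400 + (1−p*)·96.6000]/1.27 = 99.0083. B = V − Δ·S = 13.3009.
(3,1): S=106.6249. Δ = (V_up−V_dn)/(S_up−S_dn) = (119.4700−131.7400)/(142.8773−99.1611) = -0.2807. V = [p*·119.4700 + (1−p*)·131.7400]/1.27 = 95.7204. B = V − Δ·S = 125.6472.
(3,2): S=153.6315. Δ = (V_up−V_dn)/(S_up−S_dn) = (158.2700−119.4700)/(205.8663−142.8773) = 0.6160. V = [p*·158.2700 + (1−p*)·119.4700]/1.27 = 119.4060. B = V − Δ·S = 24.7718.
(3,3): S=221.3616. Δ = (V_up−V_dn)/(S_up−S_dn) = (53.9300−158.2700)/(296.6245−205.8663) = -1.1496. V = [p*·53.9300 + (1−p*)·158.2700]/1.27 = 56.4915. B = V − Δ·S = 310.9793.
(2,0): S=79.5708. Δ = (V_up−V_dn)/(S_up−S_dn) = (95.7204−99.0083)/(106.6249−74.0008) = -0.1008. V = [p*·95.7204 + (1−p*)·99.0083]/1.27 = 75.8124. B = V − Δ·S = 83.8316.
(2,1): S=114.6504. Δ = (V_up−V_dn)/(S_up−S_dn) = (119.4060−95.7204)/(153.6315−106.6249) = 0.5039. V = [p*·119.4060 + (1−p*)·95.7204]/1.27 = 90.8363. B = V − Δ·S = 33.0665.
(2,2): S=165.1952. Δ = (V_up−V_dn)/(S_up−S_dn) = (56.4915−119.4060)/(221.3616−153.6315) = -0.9289. V = [p*·56.4915 + (1−p*)·119.4060]/1.27 = 52.9393. B = V − Δ·S = 206.3894.
(1,0): S=85.5600. Δ = (V_up−V_dn)/(S_up−S_dn) = (90.8363−75.8124)/(114.6504−79.5708) = 0.4283. V = [p*·90.8363 + (1−p*)·75.8124]/1.27 = 69.5049. B = V − Δ·S = 32.8612.
(1,1): S=123.2800. Δ = (V_up−V_dn)/(S_up−S_dn) = (52.9393−90.8363)/(165.1952−114.6504) = -0.7498. V = [p*·52.9393 + (1−p*)·90.8363]/1.27 = 46.7792. B = V − Δ·S = 139.2108.
(0,0): S=92.0000. Δ = (V_up−V_dn)/(S_up−S_dn) = (46.7792−69.5049)/(123.2800−85.5600) = -0.6025. V = [p*·46.7792 + (1−p*)·69.5049]/1.27 = 39.8891. B = V − Δ·S = 95.3178.
Check: Δ(0,0)·S0 + B(0,0) = 39.8891 = V0.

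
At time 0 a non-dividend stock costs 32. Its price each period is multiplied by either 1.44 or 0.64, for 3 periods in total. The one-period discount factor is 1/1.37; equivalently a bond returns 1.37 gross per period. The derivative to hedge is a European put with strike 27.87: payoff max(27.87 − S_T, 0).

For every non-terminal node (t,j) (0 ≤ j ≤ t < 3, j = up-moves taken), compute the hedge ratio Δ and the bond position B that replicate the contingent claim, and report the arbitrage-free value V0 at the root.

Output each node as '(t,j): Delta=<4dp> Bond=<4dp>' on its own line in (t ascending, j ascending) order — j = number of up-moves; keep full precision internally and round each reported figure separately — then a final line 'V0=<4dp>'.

(0,0): Delta=-0.0316 Bond=1.0886
(1,0): Delta=-0.4066 Bond=9.1715
(1,1): Delta=-0.0156 Bond=0.7549
(2,0): Delta=-1.0000 Bond=20.3431
(2,1): Delta=-0.3813 Bond=11.8191
(2,2): Delta=0.0000 Bond=0.0000
V0=0.0784

No-arbitrage ⇒ martingale measure with p* = (R−d)/(u−d) = 0.9125.
Terminal values V(3,·): V(3,0)=19.4814, V(3,1)=8.9956, V(3,2)=0.0000, V(3,3)=0.0000
  t=2,j=0: stock 13.1072 → up 18.8744 (V=8.9956), down 8.3886 (V=19.4814). Price 7.2359; hedge Δ=-1.0000, bond B=20.3431.
  t=2,j=1: stock 29.4912 → up 42.4673 (V=0.0000), down 18.8744 (V=8.9956). Price 0.5745; hedge Δ=-0.3813, bond B=11.8191.
  t=2,j=2: stock 66.3552 → up 95.5515 (V=0.0000), down 42.4673 (V=0.0000). Price 0.0000; hedge Δ=0.0000, bond B=0.0000.
  t=1,j=0: stock 20.4800 → up 29.4912 (V=0.5745), down 13.1072 (V=7.2359). Price 0.8448; hedge Δ=-0.4066, bond B=9.1715.
  t=1,j=1: stock 46.0800 → up 66.3552 (V=0.0000), down 29.4912 (V=0.5745). Price 0.0367; hedge Δ=-0.0156, bond B=0.7549.
  t=0,j=0: stock 32.0000 → up 46.0800 (V=0.0367), down 20.4800 (V=0.8448). Price 0.0784; hedge Δ=-0.0316, bond B=1.0886.
Self-financing check: at every node Δ·S+B equals the discounted successor values.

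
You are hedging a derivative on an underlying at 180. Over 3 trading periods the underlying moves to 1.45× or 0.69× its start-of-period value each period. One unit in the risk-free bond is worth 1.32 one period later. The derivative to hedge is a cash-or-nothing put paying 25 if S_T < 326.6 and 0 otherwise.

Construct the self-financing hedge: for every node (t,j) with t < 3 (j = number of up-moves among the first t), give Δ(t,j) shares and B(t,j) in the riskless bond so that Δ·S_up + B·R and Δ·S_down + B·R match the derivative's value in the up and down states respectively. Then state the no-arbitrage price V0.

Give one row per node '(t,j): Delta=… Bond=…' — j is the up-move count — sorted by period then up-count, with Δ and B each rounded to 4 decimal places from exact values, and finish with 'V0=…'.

(0,0): Delta=-0.0721 Bond=17.6509
(1,0): Delta=0.0000 Bond=14.3480
(1,1): Delta=-0.0791 Bond=25.1463
(2,0): Delta=0.0000 Bond=18.9394
(2,1): Delta=0.0000 Bond=18.9394
(2,2): Delta=-0.0869 Bond=36.1344
V0=4.6782

No-arbitrage ⇒ martingale measure with p* = (R−d)/(u−d) = 0.8289.
Terminal values V(3,·): V(3,0)=25.0000, V(3,1)=25.0000, V(3,2)=25.0000, V(3,3)=0.0000
  t=2,j=0: stock 85.6980 → up 124.2621 (V=25.0000), down 59.1316 (V=25.0000). Price 18.9394; hedge Δ=0.0000, bond B=18.9394.
  t=2,j=1: stock 180.0900 → up 261.1305 (V=25.0000), down 124.2621 (V=25.0000). Price 18.9394; hedge Δ=0.0000, bond B=18.9394.
  t=2,j=2: stock 378.4500 → up 548.7525 (V=0.0000), down 261.1305 (V=25.0000). Price 3.2396; hedge Δ=-0.0869, bond B=36.1344.
  t=1,j=0: stock 124.2000 → up 180.0900 (V=18.9394), down 85.6980 (V=18.9394). Price 14.3480; hedge Δ=0.0000, bond B=14.3480.
  t=1,j=1: stock 261.0000 → up 378.4500 (V=3.2396), down 180.0900 (V=18.9394). Price 4.4887; hedge Δ=-0.0791, bond B=25.1463.
  t=0,j=0: stock 180.0000 → up 261.0000 (V=4.4887), down 124.2000 (V=14.3480). Price 4.6782; hedge Δ=-0.0721, bond B=17.6509.
Self-financing check: at every node Δ·S+B equals the discounted successor values.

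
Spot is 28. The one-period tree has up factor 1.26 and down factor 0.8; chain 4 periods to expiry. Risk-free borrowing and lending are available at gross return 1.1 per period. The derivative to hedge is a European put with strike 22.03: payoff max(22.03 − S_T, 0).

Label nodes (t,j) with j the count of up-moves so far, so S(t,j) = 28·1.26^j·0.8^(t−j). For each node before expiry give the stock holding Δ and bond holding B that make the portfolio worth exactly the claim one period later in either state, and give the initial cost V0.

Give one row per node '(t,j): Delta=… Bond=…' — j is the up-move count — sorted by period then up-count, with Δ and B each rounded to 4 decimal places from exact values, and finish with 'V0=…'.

The replicating-portfolio and risk-neutral prices coincide; use p* = (1.1−0.8)/(1.26−0.8) = 0.6522 for the latter.
At expiry t=4: V(4,0)=10.5612, V(4,1)=3.9666, V(4,2)=0.0000, V(4,3)=0.0000, V(4,4)=0.0000
(3,0): S=14.3360. Δ = (V_up−V_dn)/(S_up−S_dn) = (3.9666−10.5612)/(18.0634−11.4688) = -1.0000. V = [p*·3.9666 + (1−p*)·10.5612]/1.1 = 5.6913. B = V − Δ·S = 20.0273.
(3,1): S=22.5792. Δ = (V_up−V_dn)/(S_up−S_dn) = (0.0000−3.9666)/(28.4498−18.0634) = -0.3819. V = [p*·0.0000 + (1−p*)·3.9666]/1.1 = 1.2543. B = V − Δ·S = 9.8774.
(3,2): S=35.5622. Δ = (V_up−V_dn)/(S_up−S_dn) = (0.0000−0.0000)/(44.8084−28.4498) = 0.0000. V = [p*·0.0000 + (1−p*)·0.0000]/1.1 = 0.0000. B = V − Δ·S = 0.0000.
(3,3): S=56.0105. Δ = (V_up−V_dn)/(S_up−S_dn) = (0.0000−0.0000)/(70.5733−44.8084) = 0.0000. V = [p*·0.0000 + (1−p*)·0.0000]/1.1 = 0.0000. B = V − Δ·S = 0.0000.
(2,0): S=17.9200. Δ = (V_up−V_dn)/(S_up−S_dn) = (1.2543−5.6913)/(22.5792−14.3360) = -0.5383. V = [p*·1.2543 + (1−p*)·5.6913]/1.1 = 2.5433. B = V − Δ·S = 12.1889.
(2,1): S=28.2240. Δ = (V_up−V_dn)/(S_up−S_dn) = (0.0000−1.2543)/(35.5622−22.5792) = -0.0966. V = [p*·0.0000 + (1−p*)·1.2543]/1.1 = 0.3966. B = V − Δ·S = 3.1233.
(2,2): S=44.4528. Δ = (V_up−V_dn)/(S_up−S_dn) = (0.0000−0.0000)/(56.0105−35.5622) = 0.0000. V = [p*·0.0000 + (1−p*)·0.0000]/1.1 = 0.0000. B = V − Δ·S = 0.0000.
(1,0): S=22.4000. Δ = (V_up−V_dn)/(S_up−S_dn) = (0.3966−2.5433)/(28.2240−17.9200) = -0.2083. V = [p*·0.3966 + (1−p*)·2.5433]/1.1 = 1.0393. B = V − Δ·S = 5.7060.
(1,1): S=35.2800. Δ = (V_up−V_dn)/(S_up−S_dn) = (0.0000−0.3966)/(44.4528−28.2240) = -0.0244. V = [p*·0.0000 + (1−p*)·0.3966]/1.1 = 0.1254. B = V − Δ·S = 0.9876.
(0,0): S=28.0000. Δ = (V_up−V_dn)/(S_up−S_dn) = (0.1254−1.0393)/(35.2800−22.4000) = -0.0710. V = [p*·0.1254 + (1−p*)·1.0393]/1.1 = 0.4030. B = V − Δ·S = 2.3898.
Each (Δ,B) replicates both successor values, so the strategy is self-financing and V0 is arbitrage-free.

(0,0): Delta=-0.0710 Bond=2.3898
(1,0): Delta=-0.2083 Bond=5.7060
(1,1): Delta=-0.0244 Bond=0.9876
(2,0): Delta=-0.5383 Bond=12.1889
(2,1): Delta=-0.0966 Bond=3.1233
(2,2): Delta=0.0000 Bond=0.0000
(3,0): Delta=-1.0000 Bond=20.0273
(3,1): Delta=-0.3819 Bond=9.8774
(3,2): Delta=0.0000 Bond=0.0000
(3,3): Delta=0.0000 Bond=0.0000
V0=0.4030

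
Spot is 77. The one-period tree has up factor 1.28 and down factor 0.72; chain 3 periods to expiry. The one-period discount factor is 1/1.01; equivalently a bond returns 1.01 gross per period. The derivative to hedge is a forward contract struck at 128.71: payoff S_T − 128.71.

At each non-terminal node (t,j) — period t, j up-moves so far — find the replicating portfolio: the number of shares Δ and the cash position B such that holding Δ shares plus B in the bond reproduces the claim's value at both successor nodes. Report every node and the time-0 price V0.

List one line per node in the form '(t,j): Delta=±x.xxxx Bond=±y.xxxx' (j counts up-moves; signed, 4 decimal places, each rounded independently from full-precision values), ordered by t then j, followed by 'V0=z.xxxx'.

Since d<R<u, set p* = (R−d)/(u−d) = 0.5179; price each node as the discounted p*-expectation of its children.
Payoff layer (t=3): V(3,0)=-99.9699, V(3,1)=-77.6165, V(3,2)=-37.8771, V(3,3)=32.7707
  t=2,j=0: stock 39.9168 → up 51.0935 (V=-77.6165), down 28.7401 (V=-99.9699). Price -87.5188; hedge Δ=1.0000, bond B=-127.4356.
  t=2,j=1: stock 70.9632 → up 90.8329 (V=-37.8771), down 51.0935 (V=-77.6165). Price -56.4724; hedge Δ=1.0000, bond B=-127.4356.
  t=2,j=2: stock 126.1568 → up 161.4807 (V=32.7707), down 90.8329 (V=-37.8771). Price -1.2788; hedge Δ=1.0000, bond B=-127.4356.
  t=1,j=0: stock 55.4400 → up 70.9632 (V=-56.4724), down 39.9168 (V=-87.5188). Price -70.7339; hedge Δ=1.0000, bond B=-126.1739.
  t=1,j=1: stock 98.5600 → up 126.1568 (V=-1.2788), down 70.9632 (V=-56.4724). Price -27.6139; hedge Δ=1.0000, bond B=-126.1739.
  t=0,j=0: stock 77.0000 → up 98.5600 (V=-27.6139), down 55.4400 (V=-70.7339). Price -47.9247; hedge Δ=1.0000, bond B=-124.9247.
Root portfolio cost Δ·77+B reproduces V0=-47.9247.

(0,0): Delta=1.0000 Bond=-124.9247
(1,0): Delta=1.0000 Bond=-126.1739
(1,1): Delta=1.0000 Bond=-126.1739
(2,0): Delta=1.0000 Bond=-127.4356
(2,1): Delta=1.0000 Bond=-127.4356
(2,2): Delta=1.0000 Bond=-127.4356
V0=-47.9247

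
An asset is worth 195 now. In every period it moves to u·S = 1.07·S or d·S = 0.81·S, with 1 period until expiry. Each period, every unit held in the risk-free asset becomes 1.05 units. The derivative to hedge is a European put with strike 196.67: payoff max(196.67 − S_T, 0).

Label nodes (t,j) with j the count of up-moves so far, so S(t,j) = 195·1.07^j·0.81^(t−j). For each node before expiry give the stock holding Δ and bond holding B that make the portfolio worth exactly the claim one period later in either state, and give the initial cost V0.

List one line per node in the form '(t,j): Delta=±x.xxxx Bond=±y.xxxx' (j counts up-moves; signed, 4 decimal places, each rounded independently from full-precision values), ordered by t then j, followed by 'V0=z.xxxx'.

(0,0): Delta=-0.7637 Bond=151.7597
V0=2.8366

The replicating-portfolio and risk-neutral prices coincide; use p* = (1.05−0.81)/(1.07−0.81) = 0.9231 for the latter.
Terminal payoffs: V(1,0)=38.7200, V(1,1)=0.0000
  t=0,j=0: stock 195.0000 → up 208.6500 (V=0.0000), down 157.9500 (V=38.7200). Price 2.8366; hedge Δ=-0.7637, bond B=151.7597.
The time-0 hedge costs 2.8366, which is the no-arbitrage price.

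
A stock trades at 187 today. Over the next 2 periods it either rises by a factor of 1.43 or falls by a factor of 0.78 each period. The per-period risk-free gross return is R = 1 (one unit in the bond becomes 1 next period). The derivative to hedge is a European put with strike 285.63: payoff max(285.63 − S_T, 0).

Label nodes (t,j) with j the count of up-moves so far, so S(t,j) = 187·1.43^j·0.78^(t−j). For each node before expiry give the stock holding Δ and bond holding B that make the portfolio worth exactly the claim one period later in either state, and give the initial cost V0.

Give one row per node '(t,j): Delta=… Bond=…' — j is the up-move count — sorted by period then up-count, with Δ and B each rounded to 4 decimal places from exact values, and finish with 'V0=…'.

(0,0): Delta=-0.7305 Bond=246.3280
(1,0): Delta=-1.0000 Bond=285.6300
(1,1): Delta=-0.4433 Bond=169.5104
V0=109.7152

No-arbitrage ⇒ martingale measure with p* = (R−d)/(u−d) = 0.3385.
Terminal payoffs: V(2,0)=171.8592, V(2,1)=77.0502, V(2,2)=0.0000
Node (1,0) S=145.8600: V=(p*·77.0502+(1−p*)·171.8592)/1=139.7700; Δ=(77.0502−171.8592)/(208.5798−113.7708)=-1.0000; B=V−Δ·S=285.6300
Node (1,1) S=267.4100: V=(p*·0.0000+(1−p*)·77.0502)/1=50.9717; Δ=(0.0000−77.0502)/(382.3963−208.5798)=-0.4433; B=V−Δ·S=169.5104
Node (0,0) S=187.0000: V=(p*·50.9717+(1−p*)·139.7700)/1=109.7152; Δ=(50.9717−139.7700)/(267.4100−145.8600)=-0.7305; B=V−Δ·S=246.3280
Each (Δ,B) replicates both successor values, so the strategy is self-financing and V0 is arbitrage-free.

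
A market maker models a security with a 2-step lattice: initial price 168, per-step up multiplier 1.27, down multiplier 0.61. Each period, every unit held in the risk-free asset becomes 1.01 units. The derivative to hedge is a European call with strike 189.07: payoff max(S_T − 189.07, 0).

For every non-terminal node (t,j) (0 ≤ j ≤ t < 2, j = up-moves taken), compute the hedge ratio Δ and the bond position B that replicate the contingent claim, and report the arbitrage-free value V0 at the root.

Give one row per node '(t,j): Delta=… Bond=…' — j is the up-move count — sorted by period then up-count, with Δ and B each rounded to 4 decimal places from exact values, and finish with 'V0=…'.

Under the risk-neutral measure, an up-move has probability p* = (R−d)/(u−d) = 0.6061 and values discount at R = 1.01.
Payoff layer (t=2): V(2,0)=0.0000, V(2,1)=0.0000, V(2,2)=81.8972
Node (1,0) S=102.4800: V=(p*·0.0000+(1−p*)·0.0000)/1.01=0.0000; Δ=(0.0000−0.0000)/(130.1496−62.5128)=0.0000; B=V−Δ·S=0.0000
Node (1,1) S=213.3600: V=(p*·81.8972+(1−p*)·0.0000)/1.01=49.1432; Δ=(81.8972−0.0000)/(270.9672−130.1496)=0.5816; B=V−Δ·S=-74.9434
Node (0,0) S=168.0000: V=(p*·49.1432+(1−p*)·0.0000)/1.01=29.4889; Δ=(49.1432−0.0000)/(213.3600−102.4800)=0.4432; B=V−Δ·S=-44.9706
Each (Δ,B) replicates both successor values, so the strategy is self-financing and V0 is arbitrage-free.

(0,0): Delta=0.4432 Bond=-44.9706
(1,0): Delta=0.0000 Bond=0.0000
(1,1): Delta=0.5816 Bond=-74.9434
V0=29.4889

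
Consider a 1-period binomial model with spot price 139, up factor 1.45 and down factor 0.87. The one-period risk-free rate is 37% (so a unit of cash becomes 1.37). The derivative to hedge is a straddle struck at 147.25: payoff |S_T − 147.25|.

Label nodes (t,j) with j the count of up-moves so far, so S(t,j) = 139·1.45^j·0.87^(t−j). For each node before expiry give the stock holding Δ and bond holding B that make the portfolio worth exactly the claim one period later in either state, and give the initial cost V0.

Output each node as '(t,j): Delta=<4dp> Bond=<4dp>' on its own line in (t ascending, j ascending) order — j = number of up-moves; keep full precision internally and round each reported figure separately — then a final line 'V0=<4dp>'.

(0,0): Delta=0.3471 Bond=-11.4234
V0=36.8180

The replicating-portfolio and risk-neutral prices coincide; use p* = (1.37−0.87)/(1.45−0.87) = 0.8621 for the latter.
Terminal values V(1,·): V(1,0)=26.3200, V(1,1)=54.3000
(0,0): S=139.0000. Δ = (V_up−V_dn)/(S_up−S_dn) = (54.3000−26.3200)/(201.5500−120.9300) = 0.3471. V = [p*·54.3000 + (1−p*)·26.3200]/1.37 = 36.8180. B = V − Δ·S = -11.4234.
Each (Δ,B) replicates both successor values, so the strategy is self-financing and V0 is arbitrage-free.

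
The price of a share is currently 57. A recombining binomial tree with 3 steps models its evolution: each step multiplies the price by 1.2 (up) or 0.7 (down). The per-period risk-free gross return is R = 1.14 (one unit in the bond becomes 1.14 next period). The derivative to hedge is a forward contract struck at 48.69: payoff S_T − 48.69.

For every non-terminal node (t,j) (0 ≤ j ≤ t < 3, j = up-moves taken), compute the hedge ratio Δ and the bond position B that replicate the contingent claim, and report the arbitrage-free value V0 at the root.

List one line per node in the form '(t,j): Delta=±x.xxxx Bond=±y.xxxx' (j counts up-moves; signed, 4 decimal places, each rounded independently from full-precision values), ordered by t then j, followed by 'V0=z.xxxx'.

Since d<R<u, set p* = (R−d)/(u−d) = 0.8800; price each node as the discounted p*-expectation of its children.
Payoff layer (t=3): V(3,0)=-29.1390, V(3,1)=-15.1740, V(3,2)=8.7660, V(3,3)=49.8060
Node (2,0) S=27.9300: V=(p*·-15.1740+(1−p*)·-29.1390)/1.14=-14.7805; Δ=(-15.1740−-29.1390)/(33.5160−19.5510)=1.0000; B=V−Δ·S=-42.7105
Node (2,1) S=47.8800: V=(p*·8.7660+(1−p*)·-15.1740)/1.14=5.1695; Δ=(8.7660−-15.1740)/(57.4560−33.5160)=1.0000; B=V−Δ·S=-42.7105
Node (2,2) S=82.0800: V=(p*·49.8060+(1−p*)·8.7660)/1.14=39.3695; Δ=(49.8060−8.7660)/(98.4960−57.4560)=1.0000; B=V−Δ·S=-42.7105
Node (1,0) S=39.9000: V=(p*·5.1695+(1−p*)·-14.7805)/1.14=2.4346; Δ=(5.1695−-14.7805)/(47.8800−27.9300)=1.0000; B=V−Δ·S=-37.4654
Node (1,1) S=68.4000: V=(p*·39.3695+(1−p*)·5.1695)/1.14=30.9346; Δ=(39.3695−5.1695)/(82.0800−47.8800)=1.0000; B=V−Δ·S=-37.4654
Node (0,0) S=57.0000: V=(p*·30.9346+(1−p*)·2.4346)/1.14=24.1356; Δ=(30.9346−2.4346)/(68.4000−39.9000)=1.0000; B=V−Δ·S=-32.8644
Self-financing check: at every node Δ·S+B equals the discounted successor values.

(0,0): Delta=1.0000 Bond=-32.8644
(1,0): Delta=1.0000 Bond=-37.4654
(1,1): Delta=1.0000 Bond=-37.4654
(2,0): Delta=1.0000 Bond=-42.7105
(2,1): Delta=1.0000 Bond=-42.7105
(2,2): Delta=1.0000 Bond=-42.7105
V0=24.1356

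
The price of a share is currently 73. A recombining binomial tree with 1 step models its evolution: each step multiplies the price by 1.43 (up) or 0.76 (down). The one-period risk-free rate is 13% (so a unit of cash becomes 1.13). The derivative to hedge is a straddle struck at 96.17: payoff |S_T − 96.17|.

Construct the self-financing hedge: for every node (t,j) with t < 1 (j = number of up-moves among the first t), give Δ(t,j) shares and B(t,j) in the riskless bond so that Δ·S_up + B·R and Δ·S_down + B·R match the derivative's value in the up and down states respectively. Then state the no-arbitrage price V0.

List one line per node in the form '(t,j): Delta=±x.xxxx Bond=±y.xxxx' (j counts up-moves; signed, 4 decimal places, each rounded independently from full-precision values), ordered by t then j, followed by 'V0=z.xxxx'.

Under the risk-neutral measure, an up-move has probability p* = (R−d)/(u−d) = 0.5522 and values discount at R = 1.13.
At expiry t=1: V(1,0)=40.6900, V(1,1)=8.2200
(0,0): S=73.0000. Δ = (V_up−V_dn)/(S_up−S_dn) = (8.2200−40.6900)/(104.3900−55.4800) = -0.6639. V = [p*·8.2200 + (1−p*)·40.6900]/1.13 = 20.1405. B = V − Δ·S = 68.6032.
The time-0 hedge costs 20.1405, which is the no-arbitrage price.

(0,0): Delta=-0.6639 Bond=68.6032
V0=20.1405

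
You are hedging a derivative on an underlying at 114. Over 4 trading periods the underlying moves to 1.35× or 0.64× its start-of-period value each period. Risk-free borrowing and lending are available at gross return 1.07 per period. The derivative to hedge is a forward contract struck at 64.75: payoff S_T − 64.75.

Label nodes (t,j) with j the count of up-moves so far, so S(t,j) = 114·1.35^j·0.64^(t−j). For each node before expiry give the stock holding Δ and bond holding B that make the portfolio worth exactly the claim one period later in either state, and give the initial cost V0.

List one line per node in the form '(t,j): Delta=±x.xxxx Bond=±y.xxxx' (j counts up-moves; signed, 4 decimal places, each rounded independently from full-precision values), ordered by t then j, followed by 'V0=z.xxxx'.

(0,0): Delta=1.0000 Bond=-49.3975
(1,0): Delta=1.0000 Bond=-52.8553
(1,1): Delta=1.0000 Bond=-52.8553
(2,0): Delta=1.0000 Bond=-56.5552
(2,1): Delta=1.0000 Bond=-56.5552
(2,2): Delta=1.0000 Bond=-56.5552
(3,0): Delta=1.0000 Bond=-60.5140
(3,1): Delta=1.0000 Bond=-60.5140
(3,2): Delta=1.0000 Bond=-60.5140
(3,3): Delta=1.0000 Bond=-60.5140
V0=64.6025

Risk-neutral probability p* = (R−d)/(u−d) = (1.07−0.64)/(1.35−0.64) = 0.6056.
Terminal values V(4,·): V(4,0)=-45.6240, V(4,1)=-24.4060, V(4,2)=20.3505, V(4,3)=114.7590, V(4,4)=313.9017
(3,0): S=29.8844. Δ = (V_up−V_dn)/(S_up−S_dn) = (-24.4060−-45.6240)/(40.3440−19.1260) = 1.0000. V = [p*·-24.4060 + (1−p*)·-45.6240]/1.07 = -30.6296. B = V − Δ·S = -60.5140.
(3,1): S=63.0374. Δ = (V_up−V_dn)/(S_up−S_dn) = (20.3505−-24.4060)/(85.1005−40.3440) = 1.0000. V = [p*·20.3505 + (1−p*)·-24.4060]/1.07 = 2.5234. B = V − Δ·S = -60.5140.
(3,2): S=132.9696. Δ = (V_up−V_dn)/(S_up−S_dn) = (114.7590−20.3505)/(179.5090−85.1005) = 1.0000. V = [p*·114.7590 + (1−p*)·20.3505]/1.07 = 72.4556. B = V − Δ·S = -60.5140.
(3,3): S=280.4828. Δ = (V_up−V_dn)/(S_up−S_dn) = (313.9017−114.7590)/(378.6517−179.5090) = 1.0000. V = [p*·313.9017 + (1−p*)·114.7590]/1.07 = 219.9687. B = V − Δ·S = -60.5140.
(2,0): S=46.6944. Δ = (V_up−V_dn)/(S_up−S_dn) = (2.5234−-30.6296)/(63.0374−29.8844) = 1.0000. V = [p*·2.5234 + (1−p*)·-30.6296]/1.07 = -9.8608. B = V − Δ·S = -56.5552.
(2,1): S=98.4960. Δ = (V_up−V_dn)/(S_up−S_dn) = (72.4556−2.5234)/(132.9696−63.0374) = 1.0000. V = [p*·72.4556 + (1−p*)·2.5234]/1.07 = 41.9408. B = V − Δ·S = -56.5552.
(2,2): S=207.7650. Δ = (V_up−V_dn)/(S_up−S_dn) = (219.9687−72.4556)/(280.4828−132.9696) = 1.0000. V = [p*·219.9687 + (1−p*)·72.4556]/1.07 = 151.2098. B = V − Δ·S = -56.5552.
(1,0): S=72.9600. Δ = (V_up−V_dn)/(S_up−S_dn) = (41.9408−-9.8608)/(98.4960−46.6944) = 1.0000. V = [p*·41.9408 + (1−p*)·-9.8608]/1.07 = 20.1047. B = V − Δ·S = -52.8553.
(1,1): S=153.9000. Δ = (V_up−V_dn)/(S_up−S_dn) = (151.2098−41.9408)/(207.7650−98.4960) = 1.0000. V = [p*·151.2098 + (1−p*)·41.9408]/1.07 = 101.0447. B = V − Δ·S = -52.8553.
(0,0): S=114.0000. Δ = (V_up−V_dn)/(S_up−S_dn) = (101.0447−20.1047)/(153.9000−72.9600) = 1.0000. V = [p*·101.0447 + (1−p*)·20.1047]/1.07 = 64.6025. B = V − Δ·S = -49.3975.
Each (Δ,B) replicates both successor values, so the strategy is self-financing and V0 is arbitrage-free.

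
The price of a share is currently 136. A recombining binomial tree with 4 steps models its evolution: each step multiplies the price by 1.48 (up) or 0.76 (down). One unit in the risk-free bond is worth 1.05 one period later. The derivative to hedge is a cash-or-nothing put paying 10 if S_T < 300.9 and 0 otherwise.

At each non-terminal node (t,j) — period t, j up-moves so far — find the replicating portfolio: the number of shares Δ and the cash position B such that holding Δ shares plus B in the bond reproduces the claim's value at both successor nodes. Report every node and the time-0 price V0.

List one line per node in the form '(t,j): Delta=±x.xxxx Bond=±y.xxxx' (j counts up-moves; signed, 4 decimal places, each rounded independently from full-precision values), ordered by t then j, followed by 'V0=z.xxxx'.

(0,0): Delta=-0.0256 Bond=10.2136
(1,0): Delta=-0.0198 Bond=10.1176
(1,1): Delta=-0.0301 Bond=11.6237
(2,0): Delta=0.0000 Bond=9.0703
(2,1): Delta=-0.0348 Bond=12.9266
(2,2): Delta=-0.0265 Bond=11.1349
(3,0): Delta=0.0000 Bond=9.5238
(3,1): Delta=0.0000 Bond=9.5238
(3,2): Delta=-0.0613 Bond=19.5767
(3,3): Delta=0.0000 Bond=0.0000
V0=6.7263

The replicating-portfolio and risk-neutral prices coincide; use p* = (1.05−0.76)/(1.48−0.76) = 0.4028 for the latter.
Terminal payoffs: V(4,0)=10.0000, V(4,1)=10.0000, V(4,2)=10.0000, V(4,3)=0.0000, V(4,4)=0.0000
Node (3,0) S=59.7007: V=(p*·10.0000+(1−p*)·10.0000)/1.05=9.5238; Δ=(10.0000−10.0000)/(88.3571−45.3726)=0.0000; B=V−Δ·S=9.5238
Node (3,1) S=116.2593: V=(p*·10.0000+(1−p*)·10.0000)/1.05=9.5238; Δ=(10.0000−10.0000)/(172.0638−88.3571)=0.0000; B=V−Δ·S=9.5238
Node (3,2) S=226.3997: V=(p*·0.0000+(1−p*)·10.0000)/1.05=5.6878; Δ=(0.0000−10.0000)/(335.0716−172.0638)=-0.0613; B=V−Δ·S=19.5767
Node (3,3) S=440.8837: V=(p*·0.0000+(1−p*)·0.0000)/1.05=0.0000; Δ=(0.0000−0.0000)/(652.5079−335.0716)=0.0000; B=V−Δ·S=0.0000
Node (2,0) S=78.5536: V=(p*·9.5238+(1−p*)·9.5238)/1.05=9.0703; Δ=(9.5238−9.5238)/(116.2593−59.7007)=0.0000; B=V−Δ·S=9.0703
Node (2,1) S=152.9728: V=(p*·5.6878+(1−p*)·9.5238)/1.05=7.5988; Δ=(5.6878−9.5238)/(226.3997−116.2593)=-0.0348; B=V−Δ·S=12.9266
Node (2,2) S=297.8944: V=(p*·0.0000+(1−p*)·5.6878)/1.05=3.2351; Δ=(0.0000−5.6878)/(440.8837−226.3997)=-0.0265; B=V−Δ·S=11.1349
Node (1,0) S=103.3600: V=(p*·7.5988+(1−p*)·9.0703)/1.05=8.0739; Δ=(7.5988−9.0703)/(152.9728−78.5536)=-0.0198; B=V−Δ·S=10.1176
Node (1,1) S=201.2800: V=(p*·3.2351+(1−p*)·7.5988)/1.05=5.5631; Δ=(3.2351−7.5988)/(297.8944−152.9728)=-0.0301; B=V−Δ·S=11.6237
Node (0,0) S=136.0000: V=(p*·5.5631+(1−p*)·8.0739)/1.05=6.7263; Δ=(5.5631−8.0739)/(201.2800−103.3600)=-0.0256; B=V−Δ·S=10.2136
Each (Δ,B) replicates both successor values, so the strategy is self-financing and V0 is arbitrage-free.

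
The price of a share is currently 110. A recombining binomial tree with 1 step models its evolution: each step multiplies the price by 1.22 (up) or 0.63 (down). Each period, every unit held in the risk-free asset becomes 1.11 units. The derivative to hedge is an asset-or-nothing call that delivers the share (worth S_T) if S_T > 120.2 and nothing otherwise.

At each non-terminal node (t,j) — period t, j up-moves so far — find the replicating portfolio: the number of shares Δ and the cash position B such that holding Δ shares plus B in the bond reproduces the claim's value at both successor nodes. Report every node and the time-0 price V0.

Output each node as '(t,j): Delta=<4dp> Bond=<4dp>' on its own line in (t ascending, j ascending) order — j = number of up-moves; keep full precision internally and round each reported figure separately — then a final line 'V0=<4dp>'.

(0,0): Delta=2.0678 Bond=-129.0976
V0=98.3601

The replicating-portfolio and risk-neutral prices coincide; use p* = (1.11−0.63)/(1.22−0.63) = 0.8136 for the latter.
Terminal values V(1,·): V(1,0)=0.0000, V(1,1)=134.2000
  t=0,j=0: stock 110.0000 → up 134.2000 (V=134.2000), down 69.3000 (V=0.0000). Price 98.3601; hedge Δ=2.0678, bond B=-129.0976.
Root portfolio cost Δ·110+B reproduces V0=98.3601.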